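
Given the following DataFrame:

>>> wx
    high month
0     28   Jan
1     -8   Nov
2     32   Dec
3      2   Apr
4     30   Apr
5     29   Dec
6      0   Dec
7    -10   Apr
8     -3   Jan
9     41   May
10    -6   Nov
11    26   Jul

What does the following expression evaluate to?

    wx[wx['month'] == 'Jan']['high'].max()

28

filter rows where month == 'Jan':
   high month
0    28   Jan
8    -3   Jan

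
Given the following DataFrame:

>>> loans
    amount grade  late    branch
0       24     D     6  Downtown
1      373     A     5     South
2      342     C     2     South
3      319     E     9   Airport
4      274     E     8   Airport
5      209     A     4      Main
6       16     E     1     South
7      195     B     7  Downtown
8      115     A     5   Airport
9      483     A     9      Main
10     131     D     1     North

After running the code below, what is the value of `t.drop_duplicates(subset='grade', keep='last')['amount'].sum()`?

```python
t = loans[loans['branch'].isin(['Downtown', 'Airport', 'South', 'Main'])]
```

filter rows where branch in ['Downtown', 'Airport', 'South', 'Main']:
   amount grade  late    branch
0      24     D     6  Downtown
1     373     A     5     South
2     342     C     2     South
3     319     E     9   Airport
4     274     E     8   Airport
5     209     A     4      Main
6      16     E     1     South
7     195     B     7  Downtown
8     115     A     5   Airport
9     483     A     9      Main
drop duplicate grade (keep=last):
   amount grade  late    branch
0      24     D     6  Downtown
2     342     C     2     South
6      16     E     1     South
7     195     B     7  Downtown
9     483     A     9      Main
Taking the sum of column 'amount' gives 1060.

1060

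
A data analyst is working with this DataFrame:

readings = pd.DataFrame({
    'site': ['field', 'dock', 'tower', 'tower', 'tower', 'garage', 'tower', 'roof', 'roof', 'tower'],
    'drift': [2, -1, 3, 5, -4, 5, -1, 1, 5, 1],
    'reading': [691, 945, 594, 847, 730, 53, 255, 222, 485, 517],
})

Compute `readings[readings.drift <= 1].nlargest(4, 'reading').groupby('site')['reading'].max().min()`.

730

filter rows where drift <= 1:
    site  drift  reading
1   dock     -1      945
4  tower     -4      730
6  tower     -1      255
7   roof      1      222
9  tower      1      517
take 4 rows with largest reading:
    site  drift  reading
1   dock     -1      945
4  tower     -4      730
9  tower      1      517
6  tower     -1      255
group by site, max of reading:
site
dock     945
tower    730
Name: reading, dtype: int64
Reading off the min of the resulting series, we get 730.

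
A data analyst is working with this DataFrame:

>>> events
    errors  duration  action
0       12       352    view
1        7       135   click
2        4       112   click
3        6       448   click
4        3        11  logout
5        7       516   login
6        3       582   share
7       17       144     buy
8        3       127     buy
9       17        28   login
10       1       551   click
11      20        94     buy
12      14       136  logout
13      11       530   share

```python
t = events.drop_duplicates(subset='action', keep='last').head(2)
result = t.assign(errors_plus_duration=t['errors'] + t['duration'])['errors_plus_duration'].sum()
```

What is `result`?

drop duplicate action (keep=last):
    errors  duration  action
0       12       352    view
9       17        28   login
10       1       551   click
11      20        94     buy
12      14       136  logout
13      11       530   share
take first 2 rows:
   errors  duration action
0      12       352   view
9      17        28  login
add column errors_plus_duration = t['errors'] + t['duration']:
   errors  duration action  errors_plus_duration
0      12       352   view                   364
9      17        28  login                    45
Hence 409.

409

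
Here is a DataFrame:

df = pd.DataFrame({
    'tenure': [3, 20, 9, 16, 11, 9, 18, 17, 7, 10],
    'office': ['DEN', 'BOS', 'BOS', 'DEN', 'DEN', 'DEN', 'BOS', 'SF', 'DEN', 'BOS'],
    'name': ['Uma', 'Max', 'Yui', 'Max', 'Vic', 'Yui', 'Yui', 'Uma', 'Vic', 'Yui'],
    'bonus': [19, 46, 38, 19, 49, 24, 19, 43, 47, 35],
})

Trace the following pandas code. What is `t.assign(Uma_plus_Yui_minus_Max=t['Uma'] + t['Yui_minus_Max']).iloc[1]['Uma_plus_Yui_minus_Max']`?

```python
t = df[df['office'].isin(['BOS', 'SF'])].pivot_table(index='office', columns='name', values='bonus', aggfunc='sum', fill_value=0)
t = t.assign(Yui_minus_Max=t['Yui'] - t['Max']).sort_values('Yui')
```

46

filter rows where office in ['BOS', 'SF']:
   tenure office name  bonus
1      20    BOS  Max     46
2       9    BOS  Yui     38
6      18    BOS  Yui     19
7      17     SF  Uma     43
9      10    BOS  Yui     35
pivot: rows=office, cols=name, sum(bonus):
name    Max  Uma  Yui
office               
BOS      46    0   92
SF        0   43    0
add column Yui_minus_Max = t['Yui'] - t['Max']:
name    Max  Uma  Yui  Yui_minus_Max
office                              
BOS      46    0   92             46
SF        0   43    0              0
sort by Yui:
name    Max  Uma  Yui  Yui_minus_Max
office                              
SF        0   43    0              0
BOS      46    0   92             46
add column Uma_plus_Yui_minus_Max = t['Uma'] + t['Yui_minus_Max']:
name    Max  Uma  Yui  Yui_minus_Max  Uma_plus_Yui_minus_Max
office                                                      
SF        0   43    0              0                      43
BOS      46    0   92             46                      46
So iloc[1]['Uma_plus_Yui_minus_Max'] = 46.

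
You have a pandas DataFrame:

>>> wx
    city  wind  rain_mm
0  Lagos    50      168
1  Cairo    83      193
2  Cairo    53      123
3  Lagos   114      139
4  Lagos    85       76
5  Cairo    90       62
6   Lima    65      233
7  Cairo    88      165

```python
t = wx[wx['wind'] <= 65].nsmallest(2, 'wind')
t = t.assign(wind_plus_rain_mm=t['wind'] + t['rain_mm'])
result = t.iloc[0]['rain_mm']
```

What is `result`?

168

filter rows where wind <= 65:
    city  wind  rain_mm
0  Lagos    50      168
2  Cairo    53      123
6   Lima    65      233
take 2 rows with smallest wind:
    city  wind  rain_mm
0  Lagos    50      168
2  Cairo    53      123
add column wind_plus_rain_mm = t['wind'] + t['rain_mm']:
    city  wind  rain_mm  wind_plus_rain_mm
0  Lagos    50      168                218
2  Cairo    53      123                176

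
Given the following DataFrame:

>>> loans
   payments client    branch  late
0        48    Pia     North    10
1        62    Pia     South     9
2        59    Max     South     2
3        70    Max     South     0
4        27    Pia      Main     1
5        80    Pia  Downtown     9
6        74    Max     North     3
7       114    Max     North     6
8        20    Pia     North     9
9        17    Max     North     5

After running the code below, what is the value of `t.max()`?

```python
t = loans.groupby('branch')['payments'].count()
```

5

group by branch, count of payments:
branch
Downtown    1
Main        1
North       5
South       3
Name: payments, dtype: int64
Hence 5.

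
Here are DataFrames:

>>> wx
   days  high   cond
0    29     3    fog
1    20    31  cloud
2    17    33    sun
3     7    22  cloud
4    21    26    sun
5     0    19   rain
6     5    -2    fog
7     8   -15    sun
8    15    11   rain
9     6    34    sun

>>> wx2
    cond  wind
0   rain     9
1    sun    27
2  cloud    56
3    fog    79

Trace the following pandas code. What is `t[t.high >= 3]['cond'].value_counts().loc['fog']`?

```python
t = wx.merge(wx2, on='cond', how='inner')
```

merge on 'cond' (how='inner') → 10 rows:
   days  high   cond  wind
0    29     3    fog    79
1    20    31  cloud    56
2    17    33    sun    27
3     7    22  cloud    56
4    21    26    sun    27
5     0    19   rain     9
6     5    -2    fog    79
7     8   -15    sun    27
8    15    11   rain     9
9     6    34    sun    27
filter rows where high >= 3:
   days  high   cond  wind
0    29     3    fog    79
1    20    31  cloud    56
2    17    33    sun    27
3     7    22  cloud    56
4    21    26    sun    27
5     0    19   rain     9
8    15    11   rain     9
9     6    34    sun    27
value_counts of cond:
cond
sun      3
cloud    2
rain     2
fog      1
Name: count, dtype: int64
The value at index 'fog' is 1.

1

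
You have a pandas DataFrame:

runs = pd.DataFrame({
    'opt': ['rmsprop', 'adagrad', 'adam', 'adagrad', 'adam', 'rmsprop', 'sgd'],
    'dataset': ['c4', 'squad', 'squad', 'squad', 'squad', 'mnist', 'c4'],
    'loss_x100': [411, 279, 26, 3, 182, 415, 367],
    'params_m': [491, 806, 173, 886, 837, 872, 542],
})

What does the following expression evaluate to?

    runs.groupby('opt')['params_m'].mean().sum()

group by opt, mean of params_m:
opt
adagrad    846.0
adam       505.0
rmsprop    681.5
sgd        542.0
Name: params_m, dtype: float64
Finally, sum of the resulting series = 2574.5.

2574.5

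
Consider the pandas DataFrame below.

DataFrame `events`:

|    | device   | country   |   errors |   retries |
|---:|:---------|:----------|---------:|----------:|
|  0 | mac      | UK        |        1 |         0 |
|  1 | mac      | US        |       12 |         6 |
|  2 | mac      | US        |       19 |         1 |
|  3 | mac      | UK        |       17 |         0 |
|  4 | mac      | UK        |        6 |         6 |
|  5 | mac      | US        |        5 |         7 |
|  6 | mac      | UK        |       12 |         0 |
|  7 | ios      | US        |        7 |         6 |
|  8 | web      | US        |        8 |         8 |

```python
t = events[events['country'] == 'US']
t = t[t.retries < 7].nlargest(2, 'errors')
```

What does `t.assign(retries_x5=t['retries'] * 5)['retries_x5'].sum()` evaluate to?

filter rows where country == 'US':
  device country  errors  retries
1    mac      US      12        6
2    mac      US      19        1
5    mac      US       5        7
7    ios      US       7        6
8    web      US       8        8
filter rows where retries < 7:
  device country  errors  retries
1    mac      US      12        6
2    mac      US      19        1
7    ios      US       7        6
take 2 rows with largest errors:
  device country  errors  retries
2    mac      US      19        1
1    mac      US      12        6
add column retries_x5 = t['retries'] * 5:
  device country  errors  retries  retries_x5
2    mac      US      19        1           5
1    mac      US      12        6          30

35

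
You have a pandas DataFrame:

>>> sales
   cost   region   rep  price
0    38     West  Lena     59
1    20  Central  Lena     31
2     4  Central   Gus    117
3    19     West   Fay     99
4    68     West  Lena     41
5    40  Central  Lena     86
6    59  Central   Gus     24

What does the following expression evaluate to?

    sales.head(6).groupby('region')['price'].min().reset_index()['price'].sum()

take first 6 rows:
   cost   region   rep  price
0    38     West  Lena     59
1    20  Central  Lena     31
2     4  Central   Gus    117
3    19     West   Fay     99
4    68     West  Lena     41
5    40  Central  Lena     86
group by region, min of price:
region
Central    31
West       41
Name: price, dtype: int64
reset_index():
    region  price
0  Central     31
1     West     41
Reading off the sum of column 'price', we get 72.

72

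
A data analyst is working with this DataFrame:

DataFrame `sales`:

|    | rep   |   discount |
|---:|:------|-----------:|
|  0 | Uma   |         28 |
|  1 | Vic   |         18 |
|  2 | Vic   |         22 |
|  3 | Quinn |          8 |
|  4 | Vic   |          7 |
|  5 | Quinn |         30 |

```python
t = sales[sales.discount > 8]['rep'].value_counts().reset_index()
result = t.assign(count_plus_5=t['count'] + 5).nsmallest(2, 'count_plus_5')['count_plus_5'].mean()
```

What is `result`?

filter rows where discount > 8:
     rep  discount
0    Uma        28
1    Vic        18
2    Vic        22
5  Quinn        30
value_counts of rep:
rep
Vic      2
Uma      1
Quinn    1
Name: count, dtype: int64
reset_index():
     rep  count
0    Vic      2
1    Uma      1
2  Quinn      1
add column count_plus_5 = t['count'] + 5:
     rep  count  count_plus_5
0    Vic      2             7
1    Uma      1             6
2  Quinn      1             6
take 2 rows with smallest count_plus_5:
     rep  count  count_plus_5
1    Uma      1             6
2  Quinn      1             6
So mean() = 6.0.

6.0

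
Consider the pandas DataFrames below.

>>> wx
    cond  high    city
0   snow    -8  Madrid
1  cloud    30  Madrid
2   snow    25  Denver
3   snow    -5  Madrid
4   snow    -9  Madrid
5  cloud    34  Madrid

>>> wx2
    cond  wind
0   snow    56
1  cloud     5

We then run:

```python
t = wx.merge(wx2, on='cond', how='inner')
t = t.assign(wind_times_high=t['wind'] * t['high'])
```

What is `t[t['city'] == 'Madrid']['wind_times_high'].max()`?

170

merge on 'cond' (how='inner') → 6 rows:
    cond  high    city  wind
0   snow    -8  Madrid    56
1  cloud    30  Madrid     5
2   snow    25  Denver    56
3   snow    -5  Madrid    56
4   snow    -9  Madrid    56
5  cloud    34  Madrid     5
add column wind_times_high = t['wind'] * t['high']:
    cond  high    city  wind  wind_times_high
0   snow    -8  Madrid    56             -448
1  cloud    30  Madrid     5              150
2   snow    25  Denver    56             1400
3   snow    -5  Madrid    56             -280
4   snow    -9  Madrid    56             -504
5  cloud    34  Madrid     5              170
filter rows where city == 'Madrid':
    cond  high    city  wind  wind_times_high
0   snow    -8  Madrid    56             -448
1  cloud    30  Madrid     5              150
3   snow    -5  Madrid    56             -280
4   snow    -9  Madrid    56             -504
5  cloud    34  Madrid     5              170
Taking the max of column 'wind_times_high' gives 170.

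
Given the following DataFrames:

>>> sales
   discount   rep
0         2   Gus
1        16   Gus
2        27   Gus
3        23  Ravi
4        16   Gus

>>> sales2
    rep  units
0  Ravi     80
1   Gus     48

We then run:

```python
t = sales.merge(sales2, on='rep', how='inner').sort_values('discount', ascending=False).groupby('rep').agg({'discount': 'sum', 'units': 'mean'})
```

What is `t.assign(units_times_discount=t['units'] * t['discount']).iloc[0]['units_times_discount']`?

2928.0

merge on 'rep' (how='inner') → 5 rows:
   discount   rep  units
0         2   Gus     48
1        16   Gus     48
2        27   Gus     48
3        23  Ravi     80
4        16   Gus     48
sort by discount descending:
   discount   rep  units
2        27   Gus     48
3        23  Ravi     80
1        16   Gus     48
4        16   Gus     48
0         2   Gus     48
group by rep: sum(discount), mean(units):
      discount  units
rep                  
Gus         61   48.0
Ravi        23   80.0
add column units_times_discount = t['units'] * t['discount']:
      discount  units  units_times_discount
rep                                        
Gus         61   48.0                2928.0
Ravi        23   80.0                1840.0
So iloc[0]['units_times_discount'] = 2928.0.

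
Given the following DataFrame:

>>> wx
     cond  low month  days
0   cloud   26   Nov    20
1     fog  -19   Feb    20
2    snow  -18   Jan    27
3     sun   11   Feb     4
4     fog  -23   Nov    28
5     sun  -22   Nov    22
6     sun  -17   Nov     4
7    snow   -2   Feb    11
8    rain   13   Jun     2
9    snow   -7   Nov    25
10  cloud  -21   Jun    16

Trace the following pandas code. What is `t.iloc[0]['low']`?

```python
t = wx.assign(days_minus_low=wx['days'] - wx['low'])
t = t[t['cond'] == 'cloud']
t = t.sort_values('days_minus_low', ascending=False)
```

-21

add column days_minus_low = wx['days'] - wx['low']:
     cond  low month  days  days_minus_low
0   cloud   26   Nov    20              -6
1     fog  -19   Feb    20              39
2    snow  -18   Jan    27              45
3     sun   11   Feb     4              -7
4     fog  -23   Nov    28              51
5     sun  -22   Nov    22              44
6     sun  -17   Nov     4              21
7    snow   -2   Feb    11              13
8    rain   13   Jun     2             -11
9    snow   -7   Nov    25              32
10  cloud  -21   Jun    16              37
filter rows where cond == 'cloud':
     cond  low month  days  days_minus_low
0   cloud   26   Nov    20              -6
10  cloud  -21   Jun    16              37
sort by days_minus_low descending:
     cond  low month  days  days_minus_low
10  cloud  -21   Jun    16              37
0   cloud   26   Nov    20              -6
Finally, value at position 0, column 'low' = -21.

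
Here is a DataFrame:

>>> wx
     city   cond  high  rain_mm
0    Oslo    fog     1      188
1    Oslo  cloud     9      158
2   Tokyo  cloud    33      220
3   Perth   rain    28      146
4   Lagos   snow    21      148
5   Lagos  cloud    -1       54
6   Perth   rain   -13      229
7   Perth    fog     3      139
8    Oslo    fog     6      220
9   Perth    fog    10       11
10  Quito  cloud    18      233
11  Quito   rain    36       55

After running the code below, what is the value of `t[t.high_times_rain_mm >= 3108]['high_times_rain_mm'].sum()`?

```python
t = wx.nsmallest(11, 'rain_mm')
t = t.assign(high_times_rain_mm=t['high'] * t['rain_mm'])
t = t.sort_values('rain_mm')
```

14456

take 11 rows with smallest rain_mm:
     city   cond  high  rain_mm
9   Perth    fog    10       11
5   Lagos  cloud    -1       54
11  Quito   rain    36       55
7   Perth    fog     3      139
3   Perth   rain    28      146
4   Lagos   snow    21      148
1    Oslo  cloud     9      158
0    Oslo    fog     1      188
2   Tokyo  cloud    33      220
8    Oslo    fog     6      220
6   Perth   rain   -13      229
add column high_times_rain_mm = t['high'] * t['rain_mm']:
     city   cond  high  rain_mm  high_times_rain_mm
9   Perth    fog    10       11                 110
5   Lagos  cloud    -1       54                 -54
11  Quito   rain    36       55                1980
7   Perth    fog     3      139                 417
3   Perth   rain    28      146                4088
4   Lagos   snow    21      148                3108
1    Oslo  cloud     9      158                1422
0    Oslo    fog     1      188                 188
2   Tokyo  cloud    33      220                7260
8    Oslo    fog     6      220                1320
6   Perth   rain   -13      229               -2977
sort by rain_mm:
     city   cond  high  rain_mm  high_times_rain_mm
9   Perth    fog    10       11                 110
5   Lagos  cloud    -1       54                 -54
11  Quito   rain    36       55                1980
7   Perth    fog     3      139                 417
3   Perth   rain    28      146                4088
4   Lagos   snow    21      148                3108
1    Oslo  cloud     9      158                1422
0    Oslo    fog     1      188                 188
2   Tokyo  cloud    33      220                7260
8    Oslo    fog     6      220                1320
6   Perth   rain   -13      229               -2977
filter rows where high_times_rain_mm >= 3108:
    city   cond  high  rain_mm  high_times_rain_mm
3  Perth   rain    28      146                4088
4  Lagos   snow    21      148                3108
2  Tokyo  cloud    33      220                7260
Taking the sum of column 'high_times_rain_mm' gives 14456.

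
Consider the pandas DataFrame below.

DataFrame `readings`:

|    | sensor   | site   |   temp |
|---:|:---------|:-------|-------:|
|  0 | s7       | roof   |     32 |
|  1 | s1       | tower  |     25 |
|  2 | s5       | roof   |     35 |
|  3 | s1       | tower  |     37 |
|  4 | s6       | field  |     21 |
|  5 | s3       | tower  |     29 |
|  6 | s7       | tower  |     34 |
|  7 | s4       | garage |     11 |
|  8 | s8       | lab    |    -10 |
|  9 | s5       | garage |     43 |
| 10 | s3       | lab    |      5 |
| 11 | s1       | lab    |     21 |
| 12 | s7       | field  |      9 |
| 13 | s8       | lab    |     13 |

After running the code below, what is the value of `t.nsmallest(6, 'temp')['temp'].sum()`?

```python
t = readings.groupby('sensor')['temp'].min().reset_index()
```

57

group by sensor, min of temp:
sensor
s1    21
s3     5
s4    11
s5    35
s6    21
s7     9
s8   -10
Name: temp, dtype: int64
reset_index():
  sensor  temp
0     s1    21
1     s3     5
2     s4    11
3     s5    35
4     s6    21
5     s7     9
6     s8   -10
take 6 rows with smallest temp:
  sensor  temp
6     s8   -10
1     s3     5
5     s7     9
2     s4    11
0     s1    21
4     s6    21
Then the sum of column 'temp': 57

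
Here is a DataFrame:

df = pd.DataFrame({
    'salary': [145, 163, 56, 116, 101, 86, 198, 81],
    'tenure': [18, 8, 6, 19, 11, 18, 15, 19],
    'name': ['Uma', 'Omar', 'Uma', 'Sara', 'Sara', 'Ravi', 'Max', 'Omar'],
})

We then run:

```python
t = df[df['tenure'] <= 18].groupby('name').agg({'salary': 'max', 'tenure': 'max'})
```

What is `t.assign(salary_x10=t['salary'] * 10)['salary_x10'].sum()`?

filter rows where tenure <= 18:
   salary  tenure  name
0     145      18   Uma
1     163       8  Omar
2      56       6   Uma
4     101      11  Sara
5      86      18  Ravi
6     198      15   Max
group by name: max(salary), max(tenure):
      salary  tenure
name                
Max      198      15
Omar     163       8
Ravi      86      18
Sara     101      11
Uma      145      18
add column salary_x10 = t['salary'] * 10:
      salary  tenure  salary_x10
name                            
Max      198      15        1980
Omar     163       8        1630
Ravi      86      18         860
Sara     101      11        1010
Uma      145      18        1450
sum of column 'salary_x10' → 6930

6930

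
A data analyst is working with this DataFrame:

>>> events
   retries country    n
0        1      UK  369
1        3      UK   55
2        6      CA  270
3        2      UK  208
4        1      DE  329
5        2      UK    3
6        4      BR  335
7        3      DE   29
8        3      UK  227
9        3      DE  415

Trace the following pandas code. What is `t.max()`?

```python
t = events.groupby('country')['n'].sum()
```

group by country, sum of n:
country
BR    335
CA    270
DE    773
UK    862
Name: n, dtype: int64

862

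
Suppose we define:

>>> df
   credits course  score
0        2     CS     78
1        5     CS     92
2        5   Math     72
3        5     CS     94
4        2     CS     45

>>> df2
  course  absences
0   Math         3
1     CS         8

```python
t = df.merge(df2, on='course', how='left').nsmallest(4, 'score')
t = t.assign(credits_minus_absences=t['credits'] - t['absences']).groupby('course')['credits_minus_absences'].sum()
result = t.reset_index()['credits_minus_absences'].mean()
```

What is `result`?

merge on 'course' (how='left') → 5 rows:
   credits course  score  absences
0        2     CS     78         8
1        5     CS     92         8
2        5   Math     72         3
3        5     CS     94         8
4        2     CS     45         8
take 4 rows with smallest score:
   credits course  score  absences
4        2     CS     45         8
2        5   Math     72         3
0        2     CS     78         8
1        5     CS     92         8
add column credits_minus_absences = t['credits'] - t['absences']:
   credits course  score  absences  credits_minus_absences
4        2     CS     45         8                      -6
2        5   Math     72         3                       2
0        2     CS     78         8                      -6
1        5     CS     92         8                      -3
group by course, sum of credits_minus_absences:
course
CS     -15
Math     2
Name: credits_minus_absences, dtype: int64
reset_index():
  course  credits_minus_absences
0     CS                     -15
1   Math                       2

-6.5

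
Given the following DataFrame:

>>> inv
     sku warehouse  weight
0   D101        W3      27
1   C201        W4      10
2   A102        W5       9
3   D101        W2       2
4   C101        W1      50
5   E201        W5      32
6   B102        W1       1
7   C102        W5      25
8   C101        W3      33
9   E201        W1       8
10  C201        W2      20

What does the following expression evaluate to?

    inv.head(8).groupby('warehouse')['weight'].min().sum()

take first 8 rows:
    sku warehouse  weight
0  D101        W3      27
1  C201        W4      10
2  A102        W5       9
3  D101        W2       2
4  C101        W1      50
5  E201        W5      32
6  B102        W1       1
7  C102        W5      25
group by warehouse, min of weight:
warehouse
W1     1
W2     2
W3    27
W4    10
W5     9
Name: weight, dtype: int64
The sum of the resulting series is 49.

49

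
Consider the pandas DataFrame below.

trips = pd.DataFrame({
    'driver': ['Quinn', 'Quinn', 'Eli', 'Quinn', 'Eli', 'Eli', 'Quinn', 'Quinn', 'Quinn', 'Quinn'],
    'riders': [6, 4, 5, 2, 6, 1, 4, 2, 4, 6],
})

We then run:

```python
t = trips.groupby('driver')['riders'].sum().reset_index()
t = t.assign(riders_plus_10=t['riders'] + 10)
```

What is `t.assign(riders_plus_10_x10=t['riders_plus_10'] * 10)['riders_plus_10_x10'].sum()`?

600

group by driver, sum of riders:
driver
Eli      12
Quinn    28
Name: riders, dtype: int64
reset_index():
  driver  riders
0    Eli      12
1  Quinn      28
add column riders_plus_10 = t['riders'] + 10:
  driver  riders  riders_plus_10
0    Eli      12              22
1  Quinn      28              38
add column riders_plus_10_x10 = t['riders_plus_10'] * 10:
  driver  riders  riders_plus_10  riders_plus_10_x10
0    Eli      12              22                 220
1  Quinn      28              38                 380
Reading off the sum of column 'riders_plus_10_x10', we get 600.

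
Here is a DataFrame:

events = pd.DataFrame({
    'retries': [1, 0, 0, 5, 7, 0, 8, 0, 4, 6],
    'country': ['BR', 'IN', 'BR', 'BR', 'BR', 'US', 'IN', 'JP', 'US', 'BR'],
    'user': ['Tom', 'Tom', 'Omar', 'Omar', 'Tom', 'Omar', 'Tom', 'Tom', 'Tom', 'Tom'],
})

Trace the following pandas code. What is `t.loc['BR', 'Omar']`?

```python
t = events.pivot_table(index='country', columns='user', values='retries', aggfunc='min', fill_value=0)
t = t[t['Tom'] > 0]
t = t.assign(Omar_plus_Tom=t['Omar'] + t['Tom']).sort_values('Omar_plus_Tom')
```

pivot: rows=country, cols=user, min(retries):
user     Omar  Tom
country           
BR          0    1
IN          0    0
JP          0    0
US          0    4
filter rows where Tom > 0:
user     Omar  Tom
country           
BR          0    1
US          0    4
add column Omar_plus_Tom = t['Omar'] + t['Tom']:
user     Omar  Tom  Omar_plus_Tom
country                          
BR          0    1              1
US          0    4              4
sort by Omar_plus_Tom:
user     Omar  Tom  Omar_plus_Tom
country                          
BR          0    1              1
US          0    4              4
Finally, value at row 'BR', column 'Omar' = 0.

0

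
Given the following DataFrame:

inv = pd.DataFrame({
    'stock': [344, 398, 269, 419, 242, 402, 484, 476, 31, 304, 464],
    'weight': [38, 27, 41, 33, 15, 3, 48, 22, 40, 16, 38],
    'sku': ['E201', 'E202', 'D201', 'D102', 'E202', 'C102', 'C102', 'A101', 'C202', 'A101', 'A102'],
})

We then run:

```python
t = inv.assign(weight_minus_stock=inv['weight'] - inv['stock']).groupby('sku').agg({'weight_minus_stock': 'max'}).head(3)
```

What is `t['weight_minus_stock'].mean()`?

add column weight_minus_stock = inv['weight'] - inv['stock']:
    stock  weight   sku  weight_minus_stock
0     344      38  E201                -306
1     398      27  E202                -371
2     269      41  D201                -228
3     419      33  D102                -386
4     242      15  E202                -227
5     402       3  C102                -399
6     484      48  C102                -436
7     476      22  A101                -454
8      31      40  C202                   9
9     304      16  A101                -288
10    464      38  A102                -426
group by sku, max of weight_minus_stock:
      weight_minus_stock
sku                     
A101                -288
A102                -426
C102                -399
C202                   9
D102                -386
D201                -228
E201                -306
E202                -227
take first 3 rows:
      weight_minus_stock
sku                     
A101                -288
A102                -426
C102                -399
Finally, mean of column 'weight_minus_stock' = -371.0.

-371.0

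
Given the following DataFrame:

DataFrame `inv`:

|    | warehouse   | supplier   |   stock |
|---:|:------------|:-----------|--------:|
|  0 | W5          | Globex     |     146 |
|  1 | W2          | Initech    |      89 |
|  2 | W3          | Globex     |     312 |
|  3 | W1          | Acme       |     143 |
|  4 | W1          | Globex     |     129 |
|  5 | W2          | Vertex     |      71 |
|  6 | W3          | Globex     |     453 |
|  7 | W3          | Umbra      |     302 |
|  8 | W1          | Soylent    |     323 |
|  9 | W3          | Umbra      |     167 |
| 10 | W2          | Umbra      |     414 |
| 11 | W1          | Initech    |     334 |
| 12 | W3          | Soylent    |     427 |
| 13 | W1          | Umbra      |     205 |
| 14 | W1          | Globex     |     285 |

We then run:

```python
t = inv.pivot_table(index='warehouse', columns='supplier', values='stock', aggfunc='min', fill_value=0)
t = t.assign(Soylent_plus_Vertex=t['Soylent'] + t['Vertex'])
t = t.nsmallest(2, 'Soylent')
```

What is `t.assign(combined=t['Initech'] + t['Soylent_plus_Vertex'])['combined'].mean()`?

pivot: rows=warehouse, cols=supplier, min(stock):
supplier   Acme  Globex  Initech  Soylent  Umbra  Vertex
warehouse                                               
W1          143     129      334      323    205       0
W2            0       0       89        0    414      71
W3            0     312        0      427    167       0
W5            0     146        0        0      0       0
add column Soylent_plus_Vertex = t['Soylent'] + t['Vertex']:
supplier   Acme  Globex  Initech  Soylent  Umbra  Vertex  Soylent_plus_Vertex
warehouse                                                                    
W1          143     129      334      323    205       0                  323
W2            0       0       89        0    414      71                   71
W3            0     312        0      427    167       0                  427
W5            0     146        0        0      0       0                    0
take 2 rows with smallest Soylent:
supplier   Acme  Globex  Initech  Soylent  Umbra  Vertex  Soylent_plus_Vertex
warehouse                                                                    
W2            0       0       89        0    414      71                   71
W5            0     146        0        0      0       0                    0
add column combined = t['Initech'] + t['Soylent_plus_Vertex']:
supplier   Acme  Globex  Initech  Soylent  Umbra  Vertex  Soylent_plus_Vertex  combined
warehouse                                                                              
W2            0       0       89        0    414      71                   71       160
W5            0     146        0        0      0       0                    0         0
The mean of column 'combined' is 80.0.

80.0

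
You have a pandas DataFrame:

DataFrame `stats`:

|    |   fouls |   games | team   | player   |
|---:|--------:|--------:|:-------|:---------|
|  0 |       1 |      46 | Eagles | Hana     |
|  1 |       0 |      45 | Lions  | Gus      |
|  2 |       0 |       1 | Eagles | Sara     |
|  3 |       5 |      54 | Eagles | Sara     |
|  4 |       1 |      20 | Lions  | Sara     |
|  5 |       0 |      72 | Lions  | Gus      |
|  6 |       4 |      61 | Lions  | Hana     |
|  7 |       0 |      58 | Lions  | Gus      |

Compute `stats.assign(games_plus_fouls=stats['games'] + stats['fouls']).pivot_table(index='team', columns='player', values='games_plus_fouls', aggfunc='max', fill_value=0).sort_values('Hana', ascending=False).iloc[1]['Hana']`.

47

add column games_plus_fouls = stats['games'] + stats['fouls']:
   fouls  games    team player  games_plus_fouls
0      1     46  Eagles   Hana                47
1      0     45   Lions    Gus                45
2      0      1  Eagles   Sara                 1
3      5     54  Eagles   Sara                59
4      1     20   Lions   Sara                21
5      0     72   Lions    Gus                72
6      4     61   Lions   Hana                65
7      0     58   Lions    Gus                58
pivot: rows=team, cols=player, max(games_plus_fouls):
player  Gus  Hana  Sara
team                   
Eagles    0    47    59
Lions    72    65    21
sort by Hana descending:
player  Gus  Hana  Sara
team                   
Lions    72    65    21
Eagles    0    47    59
The value at position 1, column 'Hana' is 47.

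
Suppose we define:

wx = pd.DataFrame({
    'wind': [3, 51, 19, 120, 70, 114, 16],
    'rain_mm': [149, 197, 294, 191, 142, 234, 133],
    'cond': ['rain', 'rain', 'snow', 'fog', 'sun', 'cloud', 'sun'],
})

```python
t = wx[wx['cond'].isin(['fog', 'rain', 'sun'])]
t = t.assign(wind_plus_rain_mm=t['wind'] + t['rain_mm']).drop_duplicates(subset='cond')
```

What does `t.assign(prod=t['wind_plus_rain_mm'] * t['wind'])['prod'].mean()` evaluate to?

17538.6666667

filter rows where cond in ['fog', 'rain', 'sun']:
   wind  rain_mm  cond
0     3      149  rain
1    51      197  rain
3   120      191   fog
4    70      142   sun
6    16      133   sun
add column wind_plus_rain_mm = t['wind'] + t['rain_mm']:
   wind  rain_mm  cond  wind_plus_rain_mm
0     3      149  rain                152
1    51      197  rain                248
3   120      191   fog                311
4    70      142   sun                212
6    16      133   sun                149
drop duplicate cond (keep=first):
   wind  rain_mm  cond  wind_plus_rain_mm
0     3      149  rain                152
3   120      191   fog                311
4    70      142   sun                212
add column prod = t['wind_plus_rain_mm'] * t['wind']:
   wind  rain_mm  cond  wind_plus_rain_mm   prod
0     3      149  rain                152    456
3   120      191   fog                311  37320
4    70      142   sun                212  14840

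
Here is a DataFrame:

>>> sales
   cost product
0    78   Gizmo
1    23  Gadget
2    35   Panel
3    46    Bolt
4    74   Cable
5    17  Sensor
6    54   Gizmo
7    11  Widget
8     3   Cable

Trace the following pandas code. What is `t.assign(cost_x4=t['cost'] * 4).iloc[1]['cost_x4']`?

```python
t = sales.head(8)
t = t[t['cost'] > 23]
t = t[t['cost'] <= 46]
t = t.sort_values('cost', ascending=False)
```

140

take first 8 rows:
   cost product
0    78   Gizmo
1    23  Gadget
2    35   Panel
3    46    Bolt
4    74   Cable
5    17  Sensor
6    54   Gizmo
7    11  Widget
filter rows where cost > 23:
   cost product
0    78   Gizmo
2    35   Panel
3    46    Bolt
4    74   Cable
6    54   Gizmo
filter rows where cost <= 46:
   cost product
2    35   Panel
3    46    Bolt
sort by cost descending:
   cost product
3    46    Bolt
2    35   Panel
add column cost_x4 = t['cost'] * 4:
   cost product  cost_x4
3    46    Bolt      184
2    35   Panel      140
Hence 140.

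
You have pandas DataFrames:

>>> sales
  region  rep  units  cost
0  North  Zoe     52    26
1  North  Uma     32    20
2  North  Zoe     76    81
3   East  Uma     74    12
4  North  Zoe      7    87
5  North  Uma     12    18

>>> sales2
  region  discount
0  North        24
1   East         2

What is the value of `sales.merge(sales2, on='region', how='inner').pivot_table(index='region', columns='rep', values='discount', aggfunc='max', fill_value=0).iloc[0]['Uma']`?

merge on 'region' (how='inner') → 6 rows:
  region  rep  units  cost  discount
0  North  Zoe     52    26        24
1  North  Uma     32    20        24
2  North  Zoe     76    81        24
3   East  Uma     74    12         2
4  North  Zoe      7    87        24
5  North  Uma     12    18        24
pivot: rows=region, cols=rep, max(discount):
rep     Uma  Zoe
region          
East      2    0
North    24   24
So iloc[0]['Uma'] = 2.

2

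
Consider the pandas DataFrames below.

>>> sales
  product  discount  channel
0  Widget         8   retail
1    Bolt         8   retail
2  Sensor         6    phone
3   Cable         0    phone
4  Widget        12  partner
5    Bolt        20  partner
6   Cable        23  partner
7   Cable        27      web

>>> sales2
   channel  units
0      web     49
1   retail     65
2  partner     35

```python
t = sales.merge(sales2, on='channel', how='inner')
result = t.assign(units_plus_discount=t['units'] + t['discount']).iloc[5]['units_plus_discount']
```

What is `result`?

merge on 'channel' (how='inner') → 6 rows:
  product  discount  channel  units
0  Widget         8   retail     65
1    Bolt         8   retail     65
2  Widget        12  partner     35
3    Bolt        20  partner     35
4   Cable        23  partner     35
5   Cable        27      web     49
add column units_plus_discount = t['units'] + t['discount']:
  product  discount  channel  units  units_plus_discount
0  Widget         8   retail     65                   73
1    Bolt         8   retail     65                   73
2  Widget        12  partner     35                   47
3    Bolt        20  partner     35                   55
4   Cable        23  partner     35                   58
5   Cable        27      web     49                   76
Finally, value at position 5, column 'units_plus_discount' = 76.

76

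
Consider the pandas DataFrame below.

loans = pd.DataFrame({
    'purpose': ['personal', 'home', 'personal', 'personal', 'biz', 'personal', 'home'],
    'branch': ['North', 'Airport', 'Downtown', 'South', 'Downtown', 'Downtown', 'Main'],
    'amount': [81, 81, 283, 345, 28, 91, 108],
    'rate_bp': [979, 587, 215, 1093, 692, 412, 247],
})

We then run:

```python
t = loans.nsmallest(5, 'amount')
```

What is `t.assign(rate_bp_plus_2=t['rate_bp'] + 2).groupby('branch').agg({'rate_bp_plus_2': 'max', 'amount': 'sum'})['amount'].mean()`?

take 5 rows with smallest amount:
    purpose    branch  amount  rate_bp
4       biz  Downtown      28      692
0  personal     North      81      979
1      home   Airport      81      587
5  personal  Downtown      91      412
6      home      Main     108      247
add column rate_bp_plus_2 = t['rate_bp'] + 2:
    purpose    branch  amount  rate_bp  rate_bp_plus_2
4       biz  Downtown      28      692             694
0  personal     North      81      979             981
1      home   Airport      81      587             589
5  personal  Downtown      91      412             414
6      home      Main     108      247             249
group by branch: max(rate_bp_plus_2), sum(amount):
          rate_bp_plus_2  amount
branch                          
Airport              589      81
Downtown             694     119
Main                 249     108
North                981      81
Hence 97.25.

97.25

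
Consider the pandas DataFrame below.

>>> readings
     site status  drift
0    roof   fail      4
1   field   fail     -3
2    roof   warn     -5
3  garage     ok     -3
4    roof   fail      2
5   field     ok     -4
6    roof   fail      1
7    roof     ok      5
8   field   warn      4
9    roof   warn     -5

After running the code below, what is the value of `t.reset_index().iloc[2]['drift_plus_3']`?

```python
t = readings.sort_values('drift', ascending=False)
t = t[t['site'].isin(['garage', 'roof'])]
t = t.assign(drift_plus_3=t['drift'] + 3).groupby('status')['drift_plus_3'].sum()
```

-4

sort by drift descending:
     site status  drift
7    roof     ok      5
0    roof   fail      4
8   field   warn      4
4    roof   fail      2
6    roof   fail      1
1   field   fail     -3
3  garage     ok     -3
5   field     ok     -4
2    roof   warn     -5
9    roof   warn     -5
filter rows where site in ['garage', 'roof']:
     site status  drift
7    roof     ok      5
0    roof   fail      4
4    roof   fail      2
6    roof   fail      1
3  garage     ok     -3
2    roof   warn     -5
9    roof   warn     -5
add column drift_plus_3 = t['drift'] + 3:
     site status  drift  drift_plus_3
7    roof     ok      5             8
0    roof   fail      4             7
4    roof   fail      2             5
6    roof   fail      1             4
3  garage     ok     -3             0
2    roof   warn     -5            -2
9    roof   warn     -5            -2
group by status, sum of drift_plus_3:
status
fail    16
ok       8
warn    -4
Name: drift_plus_3, dtype: int64
reset_index():
  status  drift_plus_3
0   fail            16
1     ok             8
2   warn            -4
value at position 2, column 'drift_plus_3' → -4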